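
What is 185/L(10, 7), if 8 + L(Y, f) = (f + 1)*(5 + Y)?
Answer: 185/112 ≈ 1.6518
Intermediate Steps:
L(Y, f) = -8 + (1 + f)*(5 + Y) (L(Y, f) = -8 + (f + 1)*(5 + Y) = -8 + (1 + f)*(5 + Y))
185/L(10, 7) = 185/(-3 + 10 + 5*7 + 10*7) = 185/(-3 + 10 + 35 + 70) = 185/112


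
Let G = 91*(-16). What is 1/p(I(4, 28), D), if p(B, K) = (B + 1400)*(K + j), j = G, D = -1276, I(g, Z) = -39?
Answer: -1/3718252 ≈ -2.6894e-7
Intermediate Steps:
G = -1456
j = -1456
p(B, K) = (-1456 + K)*(1400 + B) (p(B, K) = (B + 1400)*(K - 1456) = (1400 + B)*(-1456 + K) = (-1456 + K)*(1400 + B))
1/p(I(4, 28), D) = 1/(-2038400 - 1456*(-39) + 1400*(-1276) - 39*(-1276)) = 1/(-2038400 + 56784 - 1786400 + 49764) = 1/(-3718252) = -1/3718252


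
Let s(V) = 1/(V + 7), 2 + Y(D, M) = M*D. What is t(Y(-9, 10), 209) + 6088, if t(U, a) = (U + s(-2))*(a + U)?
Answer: -23263/5 ≈ -4652.6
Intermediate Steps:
Y(D, M) = -2 + D*M (Y(D, M) = -2 + M*D = -2 + D*M)
s(V) = 1/(7 + V)
t(U, a) = (⅕ + U)*(U + a) (t(U, a) = (U + 1/(7 - 2))*(a + U) = (U + 1/5)*(U + a) = (U + ⅕)*(U + a) = (⅕ + U)*(U + a))
t(Y(-9, 10), 209) + 6088 = ((-2 - 9*10)² + (-2 - 9*10)/5 + (⅕)*209 + (-2 - 9*10)*209) + 6088 = ((-2 - 90)² + (-2 - 90)/5 + 209/5 + (-2 - 90)*209) + 6088 = ((-92)² + (⅕)*(-92) + 209/5 - 92*209) + 6088 = (8464 - 92/5 + 209/5 - 19228) + 6088 = -53703/5 + 6088 = -23263/5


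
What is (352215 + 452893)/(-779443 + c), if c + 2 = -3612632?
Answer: -805108/4392077 ≈ -0.18331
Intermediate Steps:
c = -3612634 (c = -2 - 3612632 = -3612634)
(352215 + 452893)/(-779443 + c) = (352215 + 452893)/(-779443 - 3612634) = 805108/(-4392077) = 805108*(-1/4392077) = -805108/4392077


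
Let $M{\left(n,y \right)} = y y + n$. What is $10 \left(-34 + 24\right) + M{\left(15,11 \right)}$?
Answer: $36$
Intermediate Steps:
$M{\left(n,y \right)} = n + y^{2}$ ($M{\left(n,y \right)} = y^{2} + n = n + y^{2}$)
$10 \left(-34 + 24\right) + M{\left(15,11 \right)} = 10 \left(-34 + 24\right) + \left(15 + 11^{2}\right) = 10 \left(-10\right) + \left(15 + 121\right) = -100 + 136 = 36$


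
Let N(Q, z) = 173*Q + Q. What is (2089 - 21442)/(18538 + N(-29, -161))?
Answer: -19353/13492 ≈ -1.4344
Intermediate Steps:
N(Q, z) = 174*Q
(2089 - 21442)/(18538 + N(-29, -161)) = (2089 - 21442)/(18538 + 174*(-29)) = -19353/(18538 - 5046) = -19353/13492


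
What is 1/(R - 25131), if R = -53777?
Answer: -1/78908 ≈ -1.2673e-5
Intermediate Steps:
1/(R - 25131) = 1/(-53777 - 25131) = 1/(-78908) = -1/78908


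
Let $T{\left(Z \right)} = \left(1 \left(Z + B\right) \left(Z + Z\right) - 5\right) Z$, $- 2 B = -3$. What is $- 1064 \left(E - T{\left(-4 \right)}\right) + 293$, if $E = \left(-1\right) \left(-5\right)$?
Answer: $-68867$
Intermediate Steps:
$B = \frac{3}{2}$ ($B = \left(- \frac{1}{2}\right) \left(-3\right) = \frac{3}{2} \approx 1.5$)
$E = 5$
$T{\left(Z \right)} = Z \left(-5 + 2 Z \left(\frac{3}{2} + Z\right)\right)$ ($T{\left(Z \right)} = \left(1 \left(Z + \frac{3}{2}\right) \left(Z + Z\right) - 5\right) Z = \left(1 \left(\frac{3}{2} + Z\right) 2 Z - 5\right) Z = \left(1 \cdot 2 Z \left(\frac{3}{2} + Z\right) - 5\right) Z = \left(2 Z \left(\frac{3}{2} + Z\right) - 5\right) Z = \left(-5 + 2 Z \left(\frac{3}{2} + Z\right)\right) Z = Z \left(-5 + 2 Z \left(\frac{3}{2} + Z\right)\right)$)
$- 1064 \left(E - T{\left(-4 \right)}\right) + 293 = - 1064 \left(5 - - 4 \left(-5 + 2 \left(-4\right)^{2} + 3 \left(-4\right)\right)\right) + 293 = - 1064 \left(5 - - 4 \left(-5 + 2 \cdot 16 - 12\right)\right) + 293 = - 1064 \left(5 - - 4 \left(-5 + 32 - 12\right)\right) + 293 = - 1064 \left(5 - \left(-4\right) 15\right) + 293 = - 1064 \left(5 - -60\right) + 293 = - 1064 \left(5 + 60\right) + 293 = \left(-1064\right) 65 + 293 = -69160 + 293 = -68867$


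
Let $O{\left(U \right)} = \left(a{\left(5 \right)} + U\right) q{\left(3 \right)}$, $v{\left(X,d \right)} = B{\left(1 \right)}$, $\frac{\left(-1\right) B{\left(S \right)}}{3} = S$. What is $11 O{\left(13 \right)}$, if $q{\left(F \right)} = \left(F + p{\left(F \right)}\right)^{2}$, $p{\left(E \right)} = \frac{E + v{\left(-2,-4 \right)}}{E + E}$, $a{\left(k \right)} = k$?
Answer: $1782$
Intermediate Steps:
$B{\left(S \right)} = - 3 S$
$v{\left(X,d \right)} = -3$ ($v{\left(X,d \right)} = \left(-3\right) 1 = -3$)
$p{\left(E \right)} = \frac{-3 + E}{2 E}$ ($p{\left(E \right)} = \frac{E - 3}{E + E} = \frac{-3 + E}{2 E}$)
$q{\left(F \right)} = \left(F + \frac{-3 + F}{2 F}\right)^{2}$
$O{\left(U \right)} = 45 + 9 U$ ($O{\left(U \right)} = \left(5 + U\right) \frac{\left(-3 + 3 + 2 \cdot 3^{2}\right)^{2}}{4 \cdot 9} = \left(5 + U\right) \frac{1}{4} \cdot \frac{1}{9} \left(-3 + 3 + 2 \cdot 9\right)^{2} = \left(5 + U\right) \frac{1}{4} \cdot \frac{1}{9} \left(-3 + 3 + 18\right)^{2} = \left(5 + U\right) \frac{1}{4} \cdot \frac{1}{9} \cdot 18^{2} = \left(5 + U\right) \frac{1}{4} \cdot \frac{1}{9} \cdot 324 = \left(5 + U\right) 9 = 45 + 9 U$)
$11 O{\left(13 \right)} = 11 \left(45 + 9 \cdot 13\right) = 11 \left(45 + 117\right) = 11 \cdot 162 = 1782$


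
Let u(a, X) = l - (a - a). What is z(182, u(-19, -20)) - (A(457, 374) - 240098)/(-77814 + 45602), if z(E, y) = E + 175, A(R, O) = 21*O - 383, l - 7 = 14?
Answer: 11267057/32212 ≈ 349.78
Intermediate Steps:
l = 21 (l = 7 + 14 = 21)
u(a, X) = 21 (u(a, X) = 21 - (a - a) = 21 - 1*0 = 21 + 0 = 21)
A(R, O) = -383 + 21*O
z(E, y) = 175 + E
z(182, u(-19, -20)) - (A(457, 374) - 240098)/(-77814 + 45602) = (175 + 182) - ((-383 + 21*374) - 240098)/(-77814 + 45602) = 357 - ((-383 + 7854) - 240098)/(-32212) = 357 - (7471 - 240098)*(-1)/32212 = 357 - (-232627)*(-1)/32212 = 357 - 1*232627/32212 = 357 - 232627/32212 = 11267057/32212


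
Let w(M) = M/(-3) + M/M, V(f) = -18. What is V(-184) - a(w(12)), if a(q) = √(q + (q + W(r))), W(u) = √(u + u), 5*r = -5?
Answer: -18 - √(-6 + I*√2) ≈ -18.287 - 2.4662*I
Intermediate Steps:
r = -1 (r = (⅕)*(-5) = -1)
W(u) = √2*√u (W(u) = √(2*u) = √2*√u)
w(M) = 1 - M/3 (w(M) = M*(-⅓) + 1 = -M/3 + 1 = 1 - M/3)
a(q) = √(2*q + I*√2) (a(q) = √(q + (q + √2*√(-1))) = √(q + (q + √2*I)) = √(q + (q + I*√2)) = √(2*q + I*√2))
V(-184) - a(w(12)) = -18 - √(2*(1 - ⅓*12) + I*√2) = -18 - √(2*(1 - 4) + I*√2) = -18 - √(2*(-3) + I*√2) = -18 - √(-6 + I*√2)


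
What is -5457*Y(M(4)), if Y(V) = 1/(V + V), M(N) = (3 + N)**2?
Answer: -5457/98 ≈ -55.684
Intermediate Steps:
Y(V) = 1/(2*V)
-5457*Y(M(4)) = -5457/(2*((3 + 4)**2)) = -5457/(2*(7**2)) = -5457/(2*49) = -5457*1/98 = -5457/98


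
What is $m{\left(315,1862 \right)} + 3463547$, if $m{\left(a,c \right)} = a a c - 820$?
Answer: $188219677$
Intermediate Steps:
$m{\left(a,c \right)} = -820 + c a^{2}$ ($m{\left(a,c \right)} = a^{2} c - 820 = c a^{2} - 820 = -820 + c a^{2}$)
$m{\left(315,1862 \right)} + 3463547 = \left(-820 + 1862 \cdot 315^{2}\right) + 3463547 = \left(-820 + 1862 \cdot 99225\right) + 3463547 = \left(-820 + 184756950\right) + 3463547 = 184756130 + 3463547 = 188219677$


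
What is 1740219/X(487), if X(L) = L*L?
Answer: 1740219/237169 ≈ 7.3375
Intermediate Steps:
X(L) = L**2
1740219/X(487) = 1740219/(487**2) = 1740219/237169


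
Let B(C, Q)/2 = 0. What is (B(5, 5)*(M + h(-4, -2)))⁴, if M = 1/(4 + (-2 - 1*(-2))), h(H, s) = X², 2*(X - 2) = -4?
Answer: 0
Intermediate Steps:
X = 0 (X = 2 + (½)*(-4) = 2 - 2 = 0)
h(H, s) = 0 (h(H, s) = 0² = 0)
B(C, Q) = 0 (B(C, Q) = 2*0 = 0)
M = ¼ (M = 1/(4 + (-2 + 2)) = 1/(4 + 0) = 1/4 = ¼ ≈ 0.25000)
(B(5, 5)*(M + h(-4, -2)))⁴ = (0*(¼ + 0))⁴ = (0*(¼))⁴ = 0⁴ = 0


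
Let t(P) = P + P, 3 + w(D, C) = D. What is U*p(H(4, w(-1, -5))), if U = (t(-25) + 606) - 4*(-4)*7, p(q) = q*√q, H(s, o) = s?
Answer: 5344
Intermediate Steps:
w(D, C) = -3 + D
t(P) = 2*P
p(q) = q^(3/2)
U = 668 (U = (2*(-25) + 606) - 4*(-4)*7 = (-50 + 606) + 16*7 = 556 + 112 = 668)
U*p(H(4, w(-1, -5))) = 668*4^(3/2) = 668*8 = 5344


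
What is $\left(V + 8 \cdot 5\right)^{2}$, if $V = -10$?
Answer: $900$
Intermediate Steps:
$\left(V + 8 \cdot 5\right)^{2} = \left(-10 + 8 \cdot 5\right)^{2} = \left(-10 + 40\right)^{2} = 30^{2} = 900$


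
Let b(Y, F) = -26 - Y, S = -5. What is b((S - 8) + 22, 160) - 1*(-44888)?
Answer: 44853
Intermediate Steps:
b((S - 8) + 22, 160) - 1*(-44888) = (-26 - ((-5 - 8) + 22)) - 1*(-44888) = (-26 - (-13 + 22)) + 44888 = (-26 - 1*9) + 44888 = (-26 - 9) + 44888 = -35 + 44888 = 44853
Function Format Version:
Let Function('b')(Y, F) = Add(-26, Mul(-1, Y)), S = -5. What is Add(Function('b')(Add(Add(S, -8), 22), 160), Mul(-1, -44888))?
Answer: 44853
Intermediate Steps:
Add(Function('b')(Add(Add(S, -8), 22), 160), Mul(-1, -44888)) = Add(Add(-26, Mul(-1, Add(Add(-5, -8), 22))), Mul(-1, -44888)) = Add(Add(-26, Mul(-1, Add(-13, 22))), 44888) = Add(Add(-26, Mul(-1, 9)), 44888) = Add(Add(-26, -9), 44888) = Add(-35, 44888) = 44853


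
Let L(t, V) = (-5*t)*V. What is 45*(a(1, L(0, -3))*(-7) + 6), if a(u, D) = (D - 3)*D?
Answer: 270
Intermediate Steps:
L(t, V) = -5*V*t
a(u, D) = D*(-3 + D) (a(u, D) = (-3 + D)*D = D*(-3 + D))
45*(a(1, L(0, -3))*(-7) + 6) = 45*(((-5*(-3)*0)*(-3 - 5*(-3)*0))*(-7) + 6) = 45*((0*(-3 + 0))*(-7) + 6) = 45*((0*(-3))*(-7) + 6) = 45*(0*(-7) + 6) = 45*(0 + 6) = 45*6 = 270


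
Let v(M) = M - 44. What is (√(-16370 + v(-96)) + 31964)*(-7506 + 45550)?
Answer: 1216038416 + 38044*I*√16510 ≈ 1.216e+9 + 4.8883e+6*I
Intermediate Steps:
v(M) = -44 + M
(√(-16370 + v(-96)) + 31964)*(-7506 + 45550) = (√(-16370 + (-44 - 96)) + 31964)*(-7506 + 45550) = (√(-16370 - 140) + 31964)*38044 = (√(-16510) + 31964)*38044 = (I*√16510 + 31964)*38044 = (31964 + I*√16510)*38044 = 1216038416 + 38044*I*√16510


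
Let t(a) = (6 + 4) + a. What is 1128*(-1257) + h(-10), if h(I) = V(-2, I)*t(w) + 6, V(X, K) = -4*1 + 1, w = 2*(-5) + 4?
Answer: -1417902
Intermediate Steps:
w = -6 (w = -10 + 4 = -6)
V(X, K) = -3 (V(X, K) = -4 + 1 = -3)
t(a) = 10 + a
h(I) = -6 (h(I) = -3*(10 - 6) + 6 = -3*4 + 6 = -12 + 6 = -6)
1128*(-1257) + h(-10) = 1128*(-1257) - 6 = -1417896 - 6 = -1417902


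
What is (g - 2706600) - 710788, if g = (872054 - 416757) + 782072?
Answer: -2180019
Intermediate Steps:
g = 1237369 (g = 455297 + 782072 = 1237369)
(g - 2706600) - 710788 = (1237369 - 2706600) - 710788 = -1469231 - 710788 = -2180019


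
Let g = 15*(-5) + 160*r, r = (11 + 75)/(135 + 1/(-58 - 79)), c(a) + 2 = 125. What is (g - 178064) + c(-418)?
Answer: -1645171392/9247 ≈ -1.7791e+5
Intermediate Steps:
c(a) = 123 (c(a) = -2 + 125 = 123)
r = 5891/9247 (r = 86/(135 + 1/(-137)) = 86/(135 - 1/137) = 86/(18494/137) = 86*(137/18494) = 5891/9247 ≈ 0.63707)
g = 249035/9247 (g = 15*(-5) + 160*(5891/9247) = -75 + 942560/9247 = 249035/9247 ≈ 26.931)
(g - 178064) + c(-418) = (249035/9247 - 178064) + 123 = -1646308773/9247 + 123 = -1645171392/9247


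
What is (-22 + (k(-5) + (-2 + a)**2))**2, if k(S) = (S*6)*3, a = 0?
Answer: 11664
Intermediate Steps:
k(S) = 18*S (k(S) = (6*S)*3 = 18*S)
(-22 + (k(-5) + (-2 + a)**2))**2 = (-22 + (18*(-5) + (-2 + 0)**2))**2 = (-22 + (-90 + (-2)**2))**2 = (-22 + (-90 + 4))**2 = (-22 - 86)**2 = (-108)**2 = 11664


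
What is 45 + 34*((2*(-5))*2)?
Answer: -635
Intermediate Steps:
45 + 34*((2*(-5))*2) = 45 + 34*(-10*2) = 45 + 34*(-20) = 45 - 680 = -635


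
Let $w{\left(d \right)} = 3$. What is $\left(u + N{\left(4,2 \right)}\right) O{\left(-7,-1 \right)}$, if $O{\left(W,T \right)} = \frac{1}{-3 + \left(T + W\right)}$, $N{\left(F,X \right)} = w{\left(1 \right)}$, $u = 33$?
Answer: $- \frac{36}{11} \approx -3.2727$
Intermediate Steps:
$N{\left(F,X \right)} = 3$
$O{\left(W,T \right)} = \frac{1}{-3 + T + W}$
$\left(u + N{\left(4,2 \right)}\right) O{\left(-7,-1 \right)} = \frac{33 + 3}{-3 - 1 - 7} = \frac{36}{-11} = 36 \left(- \frac{1}{11}\right) = - \frac{36}{11}$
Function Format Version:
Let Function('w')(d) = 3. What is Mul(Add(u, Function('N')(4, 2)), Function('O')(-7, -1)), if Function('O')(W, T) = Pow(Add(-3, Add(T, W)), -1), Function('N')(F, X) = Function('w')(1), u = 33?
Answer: Rational(-36, 11) ≈ -3.2727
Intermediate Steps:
Function('N')(F, X) = 3
Function('O')(W, T) = Pow(Add(-3, T, W), -1)
Mul(Add(u, Function('N')(4, 2)), Function('O')(-7, -1)) = Mul(Add(33, 3), Pow(Add(-3, -1, -7), -1)) = Mul(36, Pow(-11, -1)) = Mul(36, Rational(-1, 11)) = Rational(-36, 11)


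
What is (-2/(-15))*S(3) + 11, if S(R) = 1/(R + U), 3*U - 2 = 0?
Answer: 607/55 ≈ 11.036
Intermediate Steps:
U = ⅔ (U = ⅔ + (⅓)*0 = ⅔ + 0 = ⅔ ≈ 0.66667)
S(R) = 1/(⅔ + R) (S(R) = 1/(R + ⅔) = 1/(⅔ + R))
(-2/(-15))*S(3) + 11 = (-2/(-15))*(3/(2 + 3*3)) + 11 = (-2*(-1/15))*(3/(2 + 9)) + 11 = 2*(3/11)/15 + 11 = 2*(3*(1/11))/15 + 11 = (2/15)*(3/11) + 11 = 2/55 + 11 = 607/55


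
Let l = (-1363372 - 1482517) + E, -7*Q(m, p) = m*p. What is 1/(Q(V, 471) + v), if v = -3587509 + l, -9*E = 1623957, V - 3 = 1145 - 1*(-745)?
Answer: -21/141565400 ≈ -1.4834e-7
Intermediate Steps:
V = 1893 (V = 3 + (1145 - 1*(-745)) = 3 + (1145 + 745) = 3 + 1890 = 1893)
E = -541319/3 (E = -⅑*1623957 = -541319/3 ≈ -1.8044e+5)
Q(m, p) = -m*p/7
l = -9078986/3 (l = (-1363372 - 1482517) - 541319/3 = -2845889 - 541319/3 = -9078986/3 ≈ -3.0263e+6)
v = -19841513/3 (v = -3587509 - 9078986/3 = -19841513/3 ≈ -6.6138e+6)
1/(Q(V, 471) + v) = 1/(-⅐*1893*471 - 19841513/3) = 1/(-891603/7 - 19841513/3) = 1/(-141565400/21) = -21/141565400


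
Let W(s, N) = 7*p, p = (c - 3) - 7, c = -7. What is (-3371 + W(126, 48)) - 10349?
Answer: -13839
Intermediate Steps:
p = -17 (p = (-7 - 3) - 7 = -10 - 7 = -17)
W(s, N) = -119 (W(s, N) = 7*(-17) = -119)
(-3371 + W(126, 48)) - 10349 = (-3371 - 119) - 10349 = -3490 - 10349 = -13839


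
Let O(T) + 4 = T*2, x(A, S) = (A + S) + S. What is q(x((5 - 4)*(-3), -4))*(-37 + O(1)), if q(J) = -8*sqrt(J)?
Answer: 312*I*sqrt(11) ≈ 1034.8*I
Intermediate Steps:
x(A, S) = A + 2*S
O(T) = -4 + 2*T (O(T) = -4 + T*2 = -4 + 2*T)
q(x((5 - 4)*(-3), -4))*(-37 + O(1)) = (-8*sqrt((5 - 4)*(-3) + 2*(-4)))*(-37 + (-4 + 2*1)) = (-8*sqrt(1*(-3) - 8))*(-37 + (-4 + 2)) = (-8*sqrt(-3 - 8))*(-37 - 2) = -8*I*sqrt(11)*(-39) = 312*I*sqrt(11)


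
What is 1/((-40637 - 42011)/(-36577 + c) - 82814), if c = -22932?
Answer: -59509/4928095678 ≈ -1.2075e-5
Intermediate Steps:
1/((-40637 - 42011)/(-36577 + c) - 82814) = 1/((-40637 - 42011)/(-36577 - 22932) - 82814) = 1/(-82648/(-59509) - 82814) = 1/(-82648*(-1/59509) - 82814) = 1/(82648/59509 - 82814) = 1/(-4928095678/59509) = -59509/4928095678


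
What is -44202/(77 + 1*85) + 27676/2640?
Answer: -141679/540 ≈ -262.37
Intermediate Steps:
-44202/(77 + 1*85) + 27676/2640 = -44202/(77 + 85) + 27676*(1/2640) = -44202/162 + 629/60 = -44202*1/162 + 629/60 = -7367/27 + 629/60 = -141679/540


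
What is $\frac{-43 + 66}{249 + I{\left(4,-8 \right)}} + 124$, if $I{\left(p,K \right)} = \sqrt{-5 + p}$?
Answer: $\frac{7693975}{62002} - \frac{23 i}{62002} \approx 124.09 - 0.00037096 i$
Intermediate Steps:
$\frac{-43 + 66}{249 + I{\left(4,-8 \right)}} + 124 = \frac{-43 + 66}{249 + \sqrt{-5 + 4}} + 124 = \frac{23}{249 + \sqrt{-1}} + 124 = \frac{23}{249 + i} + 124 = 23 \frac{249 - i}{62002} + 124 = \frac{23 \left(249 - i\right)}{62002} + 124 = 124 + \frac{23 \left(249 - i\right)}{62002}$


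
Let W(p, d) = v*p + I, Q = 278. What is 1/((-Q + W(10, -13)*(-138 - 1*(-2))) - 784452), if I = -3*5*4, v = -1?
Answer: -1/775210 ≈ -1.2900e-6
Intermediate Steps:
I = -60 (I = -15*4 = -60)
W(p, d) = -60 - p (W(p, d) = -p - 60 = -60 - p)
1/((-Q + W(10, -13)*(-138 - 1*(-2))) - 784452) = 1/((-1*278 + (-60 - 1*10)*(-138 - 1*(-2))) - 784452) = 1/((-278 + (-60 - 10)*(-138 + 2)) - 784452) = 1/((-278 - 70*(-136)) - 784452) = 1/((-278 + 9520) - 784452) = 1/(9242 - 784452) = 1/(-775210) = -1/775210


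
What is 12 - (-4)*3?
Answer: 24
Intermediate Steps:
12 - (-4)*3 = 12 - 1*(-12) = 12 + 12 = 24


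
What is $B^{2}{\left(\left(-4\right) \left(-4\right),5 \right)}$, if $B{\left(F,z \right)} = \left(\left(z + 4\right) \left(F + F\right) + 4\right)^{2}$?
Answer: $7269949696$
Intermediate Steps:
$B{\left(F,z \right)} = \left(4 + 2 F \left(4 + z\right)\right)^{2}$ ($B{\left(F,z \right)} = \left(\left(4 + z\right) 2 F + 4\right)^{2} = \left(2 F \left(4 + z\right) + 4\right)^{2} = \left(4 + 2 F \left(4 + z\right)\right)^{2}$)
$B^{2}{\left(\left(-4\right) \left(-4\right),5 \right)} = \left(4 \left(2 + 4 \left(\left(-4\right) \left(-4\right)\right) + \left(-4\right) \left(-4\right) 5\right)^{2}\right)^{2} = \left(4 \left(2 + 4 \cdot 16 + 16 \cdot 5\right)^{2}\right)^{2} = \left(4 \left(2 + 64 + 80\right)^{2}\right)^{2} = \left(4 \cdot 146^{2}\right)^{2} = \left(4 \cdot 21316\right)^{2} = 85264^{2} = 7269949696$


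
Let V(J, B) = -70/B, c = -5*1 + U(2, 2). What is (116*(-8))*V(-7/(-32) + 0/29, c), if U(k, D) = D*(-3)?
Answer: -64960/11 ≈ -5905.5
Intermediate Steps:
U(k, D) = -3*D
c = -11 (c = -5*1 - 3*2 = -5 - 6 = -11)
(116*(-8))*V(-7/(-32) + 0/29, c) = (116*(-8))*(-70/(-11)) = -(-64960)*(-1)/11 = -928*70/11 = -64960/11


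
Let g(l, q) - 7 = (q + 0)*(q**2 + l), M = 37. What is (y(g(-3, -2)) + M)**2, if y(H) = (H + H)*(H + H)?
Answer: 18769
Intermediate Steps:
g(l, q) = 7 + q*(l + q**2) (g(l, q) = 7 + (q + 0)*(q**2 + l) = 7 + q*(l + q**2))
y(H) = 4*H**2 (y(H) = (2*H)*(2*H) = 4*H**2)
(y(g(-3, -2)) + M)**2 = (4*(7 + (-2)**3 - 3*(-2))**2 + 37)**2 = (4*(7 - 8 + 6)**2 + 37)**2 = (4*5**2 + 37)**2 = (4*25 + 37)**2 = (100 + 37)**2 = 137**2 = 18769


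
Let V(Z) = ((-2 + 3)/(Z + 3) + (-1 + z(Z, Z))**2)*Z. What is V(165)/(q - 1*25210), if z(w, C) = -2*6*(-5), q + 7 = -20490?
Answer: -32164495/2559592 ≈ -12.566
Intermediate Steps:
q = -20497 (q = -7 - 20490 = -20497)
z(w, C) = 60 (z(w, C) = -12*(-5) = 60)
V(Z) = Z*(3481 + 1/(3 + Z)) (V(Z) = ((-2 + 3)/(Z + 3) + (-1 + 60)**2)*Z = (1/(3 + Z) + 59**2)*Z = (1/(3 + Z) + 3481)*Z = (3481 + 1/(3 + Z))*Z = Z*(3481 + 1/(3 + Z)))
V(165)/(q - 1*25210) = (165*(10444 + 3481*165)/(3 + 165))/(-20497 - 1*25210) = (165*(10444 + 574365)/168)/(-20497 - 25210) = (165*(1/168)*584809)/(-45707) = (32164495/56)*(-1/45707) = -32164495/2559592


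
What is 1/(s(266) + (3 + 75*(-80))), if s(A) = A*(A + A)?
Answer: 1/135515 ≈ 7.3793e-6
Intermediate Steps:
s(A) = 2*A² (s(A) = A*(2*A) = 2*A²)
1/(s(266) + (3 + 75*(-80))) = 1/(2*266² + (3 + 75*(-80))) = 1/(2*70756 + (3 - 6000)) = 1/(141512 - 5997) = 1/135515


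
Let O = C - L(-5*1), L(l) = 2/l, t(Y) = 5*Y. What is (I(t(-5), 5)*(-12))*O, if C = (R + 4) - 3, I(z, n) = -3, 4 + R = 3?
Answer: 72/5 ≈ 14.400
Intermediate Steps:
R = -1 (R = -4 + 3 = -1)
C = 0 (C = (-1 + 4) - 3 = 3 - 3 = 0)
O = 2/5 (O = 0 - 2/((-5*1)) = 0 - 2/(-5) = 0 - 2*(-1)/5 = 0 - 1*(-2/5) = 0 + 2/5 = 2/5 ≈ 0.40000)
(I(t(-5), 5)*(-12))*O = -3*(-12)*(2/5) = 36*(2/5) = 72/5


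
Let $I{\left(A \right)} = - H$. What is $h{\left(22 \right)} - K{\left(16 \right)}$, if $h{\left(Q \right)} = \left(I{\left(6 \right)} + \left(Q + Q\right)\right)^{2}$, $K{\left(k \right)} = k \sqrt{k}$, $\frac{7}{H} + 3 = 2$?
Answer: $2537$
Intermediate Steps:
$H = -7$ ($H = \frac{7}{-3 + 2} = \frac{7}{-1} = 7 \left(-1\right) = -7$)
$I{\left(A \right)} = 7$ ($I{\left(A \right)} = \left(-1\right) \left(-7\right) = 7$)
$K{\left(k \right)} = k^{\frac{3}{2}}$
$h{\left(Q \right)} = \left(7 + 2 Q\right)^{2}$ ($h{\left(Q \right)} = \left(7 + \left(Q + Q\right)\right)^{2} = \left(7 + 2 Q\right)^{2}$)
$h{\left(22 \right)} - K{\left(16 \right)} = \left(7 + 2 \cdot 22\right)^{2} - 16^{\frac{3}{2}} = \left(7 + 44\right)^{2} - 64 = 51^{2} - 64 = 2601 - 64 = 2537$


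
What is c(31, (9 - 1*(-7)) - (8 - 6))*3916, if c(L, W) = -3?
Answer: -11748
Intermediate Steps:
c(31, (9 - 1*(-7)) - (8 - 6))*3916 = -3*3916 = -11748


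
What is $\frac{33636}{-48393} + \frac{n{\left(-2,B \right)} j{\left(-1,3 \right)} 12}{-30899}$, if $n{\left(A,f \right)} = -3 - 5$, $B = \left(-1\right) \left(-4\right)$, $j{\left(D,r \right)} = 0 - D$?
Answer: $- \frac{344891012}{498431769} \approx -0.69195$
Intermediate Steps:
$j{\left(D,r \right)} = - D$
$B = 4$
$n{\left(A,f \right)} = -8$ ($n{\left(A,f \right)} = -3 - 5 = -8$)
$\frac{33636}{-48393} + \frac{n{\left(-2,B \right)} j{\left(-1,3 \right)} 12}{-30899} = \frac{33636}{-48393} + \frac{- 8 \left(\left(-1\right) \left(-1\right)\right) 12}{-30899} = 33636 \left(- \frac{1}{48393}\right) + \left(-8\right) 1 \cdot 12 \left(- \frac{1}{30899}\right) = - \frac{11212}{16131} + \left(-8\right) 12 \left(- \frac{1}{30899}\right) = - \frac{11212}{16131} - - \frac{96}{30899} = - \frac{11212}{16131} + \frac{96}{30899} = - \frac{344891012}{498431769}$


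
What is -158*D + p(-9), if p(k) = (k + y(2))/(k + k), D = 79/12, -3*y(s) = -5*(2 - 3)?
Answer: -56137/54 ≈ -1039.6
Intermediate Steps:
y(s) = -5/3 (y(s) = -(-5)*(2 - 3)/3 = -(-5)*(-1)/3 = -⅓*5 = -5/3)
D = 79/12 (D = 79*(1/12) = 79/12 ≈ 6.5833)
p(k) = (-5/3 + k)/(2*k) (p(k) = (k - 5/3)/(k + k) = (-5/3 + k)/((2*k)) = (-5/3 + k)*(1/(2*k)) = (-5/3 + k)/(2*k))
-158*D + p(-9) = -158*79/12 + (⅙)*(-5 + 3*(-9))/(-9) = -6241/6 + (⅙)*(-⅑)*(-5 - 27) = -6241/6 + (⅙)*(-⅑)*(-32) = -6241/6 + 16/27 = -56137/54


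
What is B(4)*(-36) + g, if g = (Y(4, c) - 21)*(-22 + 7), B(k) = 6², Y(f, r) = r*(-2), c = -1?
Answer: -1011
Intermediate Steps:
Y(f, r) = -2*r
B(k) = 36
g = 285 (g = (-2*(-1) - 21)*(-22 + 7) = (2 - 21)*(-15) = -19*(-15) = 285)
B(4)*(-36) + g = 36*(-36) + 285 = -1296 + 285 = -1011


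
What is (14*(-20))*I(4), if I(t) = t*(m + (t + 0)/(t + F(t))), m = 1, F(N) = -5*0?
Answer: -2240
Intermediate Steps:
F(N) = 0
I(t) = 2*t (I(t) = t*(1 + (t + 0)/(t + 0)) = t*(1 + t/t) = t*(1 + 1) = t*2 = 2*t)
(14*(-20))*I(4) = (14*(-20))*(2*4) = -280*8 = -2240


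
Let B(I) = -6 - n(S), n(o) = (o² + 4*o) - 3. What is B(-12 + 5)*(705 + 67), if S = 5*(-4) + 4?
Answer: -150540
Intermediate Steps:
S = -16 (S = -20 + 4 = -16)
n(o) = -3 + o² + 4*o
B(I) = -195 (B(I) = -6 - (-3 + (-16)² + 4*(-16)) = -6 - (-3 + 256 - 64) = -6 - 1*189 = -6 - 189 = -195)
B(-12 + 5)*(705 + 67) = -195*(705 + 67) = -195*772 = -150540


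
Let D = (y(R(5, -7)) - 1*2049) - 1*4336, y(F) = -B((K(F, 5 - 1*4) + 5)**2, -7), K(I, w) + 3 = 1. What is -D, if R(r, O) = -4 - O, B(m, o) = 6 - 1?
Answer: 6390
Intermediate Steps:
K(I, w) = -2 (K(I, w) = -3 + 1 = -2)
B(m, o) = 5
y(F) = -5 (y(F) = -1*5 = -5)
D = -6390 (D = (-5 - 1*2049) - 1*4336 = (-5 - 2049) - 4336 = -2054 - 4336 = -6390)
-D = -1*(-6390) = 6390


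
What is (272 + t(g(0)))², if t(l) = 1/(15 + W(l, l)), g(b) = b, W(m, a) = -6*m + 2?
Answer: 21390625/289 ≈ 74016.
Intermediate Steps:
W(m, a) = 2 - 6*m
t(l) = 1/(17 - 6*l) (t(l) = 1/(15 + (2 - 6*l)) = 1/(17 - 6*l))
(272 + t(g(0)))² = (272 - 1/(-17 + 6*0))² = (272 - 1/(-17 + 0))² = (272 - 1/(-17))² = (272 - 1*(-1/17))² = (272 + 1/17)² = (4625/17)² = 21390625/289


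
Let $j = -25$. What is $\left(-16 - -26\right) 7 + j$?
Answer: $45$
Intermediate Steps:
$\left(-16 - -26\right) 7 + j = \left(-16 - -26\right) 7 - 25 = \left(-16 + 26\right) 7 - 25 = 10 \cdot 7 - 25 = 70 - 25 = 45$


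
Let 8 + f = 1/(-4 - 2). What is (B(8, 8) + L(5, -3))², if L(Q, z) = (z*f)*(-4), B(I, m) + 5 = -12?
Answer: 13225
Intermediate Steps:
f = -49/6 (f = -8 + 1/(-4 - 2) = -8 + 1/(-6) = -8 - ⅙ = -49/6 ≈ -8.1667)
B(I, m) = -17 (B(I, m) = -5 - 12 = -17)
L(Q, z) = 98*z/3 (L(Q, z) = (z*(-49/6))*(-4) = -49*z/6*(-4) = 98*z/3)
(B(8, 8) + L(5, -3))² = (-17 + (98/3)*(-3))² = (-17 - 98)² = (-115)² = 13225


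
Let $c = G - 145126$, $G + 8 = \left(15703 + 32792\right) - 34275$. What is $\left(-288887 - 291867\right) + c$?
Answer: $-711668$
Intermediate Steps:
$G = 14212$ ($G = -8 + \left(\left(15703 + 32792\right) - 34275\right) = -8 + \left(48495 - 34275\right) = -8 + 14220 = 14212$)
$c = -130914$ ($c = 14212 - 145126 = -130914$)
$\left(-288887 - 291867\right) + c = \left(-288887 - 291867\right) - 130914 = -580754 - 130914 = -711668$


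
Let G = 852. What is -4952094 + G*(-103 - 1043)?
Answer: -5928486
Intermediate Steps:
-4952094 + G*(-103 - 1043) = -4952094 + 852*(-103 - 1043) = -4952094 + 852*(-1146) = -4952094 - 976392 = -5928486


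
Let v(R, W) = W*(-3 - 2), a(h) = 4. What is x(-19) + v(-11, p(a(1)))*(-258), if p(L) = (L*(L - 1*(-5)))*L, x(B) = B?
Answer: 185741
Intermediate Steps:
p(L) = L²*(5 + L) (p(L) = (L*(L + 5))*L = (L*(5 + L))*L = L²*(5 + L))
v(R, W) = -5*W (v(R, W) = W*(-5) = -5*W)
x(-19) + v(-11, p(a(1)))*(-258) = -19 - 5*4²*(5 + 4)*(-258) = -19 - 80*9*(-258) = -19 - 5*144*(-258) = -19 - 720*(-258) = -19 + 185760 = 185741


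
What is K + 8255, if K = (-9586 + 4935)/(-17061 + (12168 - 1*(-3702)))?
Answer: 9836356/1191 ≈ 8258.9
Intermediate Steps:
K = 4651/1191 (K = -4651/(-17061 + (12168 + 3702)) = -4651/(-17061 + 15870) = -4651/(-1191) = -4651*(-1/1191) = 4651/1191 ≈ 3.9051)
K + 8255 = 4651/1191 + 8255 = 9836356/1191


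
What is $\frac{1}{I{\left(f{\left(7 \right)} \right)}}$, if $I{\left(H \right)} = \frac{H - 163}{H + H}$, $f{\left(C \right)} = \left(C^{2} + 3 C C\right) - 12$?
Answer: $\frac{368}{21} \approx 17.524$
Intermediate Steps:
$f{\left(C \right)} = -12 + 4 C^{2}$ ($f{\left(C \right)} = \left(C^{2} + 3 C^{2}\right) - 12 = 4 C^{2} - 12 = -12 + 4 C^{2}$)
$I{\left(H \right)} = \frac{-163 + H}{2 H}$
$\frac{1}{I{\left(f{\left(7 \right)} \right)}} = \frac{1}{\frac{1}{2} \frac{1}{-12 + 4 \cdot 7^{2}} \left(-163 - \left(12 - 4 \cdot 7^{2}\right)\right)} = \frac{1}{\frac{1}{2} \frac{1}{-12 + 4 \cdot 49} \left(-163 + \left(-12 + 4 \cdot 49\right)\right)} = \frac{1}{\frac{1}{2} \frac{1}{-12 + 196} \left(-163 + \left(-12 + 196\right)\right)} = \frac{1}{\frac{1}{2} \cdot \frac{1}{184} \left(-163 + 184\right)} = \frac{1}{\frac{1}{2} \cdot \frac{1}{184} \cdot 21} = \frac{1}{\frac{21}{368}} = \frac{368}{21}$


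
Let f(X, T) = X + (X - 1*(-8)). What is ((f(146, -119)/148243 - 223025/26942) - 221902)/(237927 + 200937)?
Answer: -886301410579687/1752806536778784 ≈ -0.50565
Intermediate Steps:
f(X, T) = 8 + 2*X (f(X, T) = X + (X + 8) = X + (8 + X) = 8 + 2*X)
((f(146, -119)/148243 - 223025/26942) - 221902)/(237927 + 200937) = (((8 + 2*146)/148243 - 223025/26942) - 221902)/(237927 + 200937) = (((8 + 292)*(1/148243) - 223025*1/26942) - 221902)/438864 = ((300*(1/148243) - 223025/26942) - 221902)*(1/438864) = ((300/148243 - 223025/26942) - 221902)*(1/438864) = (-33053812475/3993962906 - 221902)*(1/438864) = -886301410579687/3993962906*1/438864 = -886301410579687/1752806536778784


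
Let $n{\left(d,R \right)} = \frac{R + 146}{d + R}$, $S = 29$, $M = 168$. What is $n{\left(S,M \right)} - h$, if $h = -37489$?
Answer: $\frac{7385647}{197} \approx 37491.0$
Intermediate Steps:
$n{\left(d,R \right)} = \frac{146 + R}{R + d}$
$n{\left(S,M \right)} - h = \frac{146 + 168}{168 + 29} - -37489 = \frac{1}{197} \cdot 314 + 37489 = \frac{314}{197} + 37489 = \frac{7385647}{197}$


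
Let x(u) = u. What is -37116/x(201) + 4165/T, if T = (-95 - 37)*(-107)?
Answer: -174463073/946308 ≈ -184.36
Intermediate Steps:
T = 14124 (T = -132*(-107) = 14124)
-37116/x(201) + 4165/T = -37116/201 + 4165/14124 = -37116*1/201 + 4165*(1/14124) = -12372/67 + 4165/14124 = -174463073/946308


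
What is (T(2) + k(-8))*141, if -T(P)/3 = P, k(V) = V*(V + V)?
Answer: 17202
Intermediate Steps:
k(V) = 2*V² (k(V) = V*(2*V) = 2*V²)
T(P) = -3*P
(T(2) + k(-8))*141 = (-3*2 + 2*(-8)²)*141 = (-6 + 2*64)*141 = (-6 + 128)*141 = 122*141 = 17202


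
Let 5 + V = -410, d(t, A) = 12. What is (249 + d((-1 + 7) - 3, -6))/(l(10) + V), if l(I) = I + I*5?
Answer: -261/355 ≈ -0.73521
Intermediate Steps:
l(I) = 6*I (l(I) = I + 5*I = 6*I)
V = -415 (V = -5 - 410 = -415)
(249 + d((-1 + 7) - 3, -6))/(l(10) + V) = (249 + 12)/(6*10 - 415) = 261/(60 - 415) = 261/(-355) = 261*(-1/355) = -261/355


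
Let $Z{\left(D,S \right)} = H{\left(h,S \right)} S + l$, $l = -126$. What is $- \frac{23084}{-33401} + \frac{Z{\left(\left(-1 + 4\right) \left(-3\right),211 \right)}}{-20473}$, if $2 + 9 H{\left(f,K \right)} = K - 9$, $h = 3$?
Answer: $\frac{2881743122}{6154368057} \approx 0.46824$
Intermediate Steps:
$H{\left(f,K \right)} = - \frac{11}{9} + \frac{K}{9}$ ($H{\left(f,K \right)} = - \frac{2}{9} + \frac{K - 9}{9} = - \frac{2}{9} + \frac{-9 + K}{9} = - \frac{2}{9} + \left(-1 + \frac{K}{9}\right) = - \frac{11}{9} + \frac{K}{9}$)
$Z{\left(D,S \right)} = -126 + S \left(- \frac{11}{9} + \frac{S}{9}\right)$ ($Z{\left(D,S \right)} = \left(- \frac{11}{9} + \frac{S}{9}\right) S - 126 = S \left(- \frac{11}{9} + \frac{S}{9}\right) - 126 = -126 + S \left(- \frac{11}{9} + \frac{S}{9}\right)$)
$- \frac{23084}{-33401} + \frac{Z{\left(\left(-1 + 4\right) \left(-3\right),211 \right)}}{-20473} = - \frac{23084}{-33401} + \frac{-126 + \frac{1}{9} \cdot 211 \left(-11 + 211\right)}{-20473} = \left(-23084\right) \left(- \frac{1}{33401}\right) + \left(-126 + \frac{1}{9} \cdot 211 \cdot 200\right) \left(- \frac{1}{20473}\right) = \frac{23084}{33401} + \left(-126 + \frac{42200}{9}\right) \left(- \frac{1}{20473}\right) = \frac{23084}{33401} + \frac{41066}{9} \left(- \frac{1}{20473}\right) = \frac{23084}{33401} - \frac{41066}{184257} = \frac{2881743122}{6154368057}$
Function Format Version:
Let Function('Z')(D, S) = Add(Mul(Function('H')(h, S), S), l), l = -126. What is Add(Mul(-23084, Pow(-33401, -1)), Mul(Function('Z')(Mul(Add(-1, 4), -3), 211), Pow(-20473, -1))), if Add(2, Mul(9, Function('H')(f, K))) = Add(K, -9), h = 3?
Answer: Rational(2881743122, 6154368057) ≈ 0.46824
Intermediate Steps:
Function('H')(f, K) = Add(Rational(-11, 9), Mul(Rational(1, 9), K)) (Function('H')(f, K) = Add(Rational(-2, 9), Mul(Rational(1, 9), Add(K, -9))) = Add(Rational(-2, 9), Mul(Rational(1, 9), Add(-9, K))) = Add(Rational(-2, 9), Add(-1, Mul(Rational(1, 9), K))) = Add(Rational(-11, 9), Mul(Rational(1, 9), K)))
Function('Z')(D, S) = Add(-126, Mul(S, Add(Rational(-11, 9), Mul(Rational(1, 9), S)))) (Function('Z')(D, S) = Add(Mul(Add(Rational(-11, 9), Mul(Rational(1, 9), S)), S), -126) = Add(Mul(S, Add(Rational(-11, 9), Mul(Rational(1, 9), S))), -126) = Add(-126, Mul(S, Add(Rational(-11, 9), Mul(Rational(1, 9), S)))))
Add(Mul(-23084, Pow(-33401, -1)), Mul(Function('Z')(Mul(Add(-1, 4), -3), 211), Pow(-20473, -1))) = Add(Mul(-23084, Pow(-33401, -1)), Mul(Add(-126, Mul(Rational(1, 9), 211, Add(-11, 211))), Pow(-20473, -1))) = Add(Mul(-23084, Rational(-1, 33401)), Mul(Add(-126, Mul(Rational(1, 9), 211, 200)), Rational(-1, 20473))) = Add(Rational(23084, 33401), Mul(Add(-126, Rational(42200, 9)), Rational(-1, 20473))) = Add(Rational(23084, 33401), Mul(Rational(41066, 9), Rational(-1, 20473))) = Add(Rational(23084, 33401), Rational(-41066, 184257)) = Rational(2881743122, 6154368057)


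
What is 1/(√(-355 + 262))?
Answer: -I*√93/93 ≈ -0.1037*I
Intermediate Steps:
1/(√(-355 + 262)) = 1/(√(-93)) = 1/(I*√93) = -I*√93/93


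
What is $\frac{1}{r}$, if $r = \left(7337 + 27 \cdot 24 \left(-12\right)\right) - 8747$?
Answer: $- \frac{1}{9186} \approx -0.00010886$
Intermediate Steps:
$r = -9186$ ($r = \left(7337 + 648 \left(-12\right)\right) - 8747 = \left(7337 - 7776\right) - 8747 = -439 - 8747 = -9186$)
$\frac{1}{r} = \frac{1}{-9186} = - \frac{1}{9186}$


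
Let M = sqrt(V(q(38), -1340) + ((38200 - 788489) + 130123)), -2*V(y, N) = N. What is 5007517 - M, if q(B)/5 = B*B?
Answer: 5007517 - 2*I*sqrt(154874) ≈ 5.0075e+6 - 787.08*I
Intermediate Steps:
q(B) = 5*B**2 (q(B) = 5*(B*B) = 5*B**2)
V(y, N) = -N/2
M = 2*I*sqrt(154874) (M = sqrt(-1/2*(-1340) + ((38200 - 788489) + 130123)) = sqrt(670 + (-750289 + 130123)) = sqrt(670 - 620166) = sqrt(-619496) = 2*I*sqrt(154874) ≈ 787.08*I)
5007517 - M = 5007517 - 2*I*sqrt(154874)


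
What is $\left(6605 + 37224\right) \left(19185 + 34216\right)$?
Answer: $2340512429$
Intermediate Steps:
$\left(6605 + 37224\right) \left(19185 + 34216\right) = 43829 \cdot 53401 = 2340512429$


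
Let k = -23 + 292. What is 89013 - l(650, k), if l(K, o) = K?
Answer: 88363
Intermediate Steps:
k = 269
89013 - l(650, k) = 89013 - 1*650 = 89013 - 650 = 88363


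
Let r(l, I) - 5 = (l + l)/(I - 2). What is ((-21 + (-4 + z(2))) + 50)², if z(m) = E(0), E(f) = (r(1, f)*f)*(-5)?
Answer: 625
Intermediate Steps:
r(l, I) = 5 + 2*l/(-2 + I) (r(l, I) = 5 + (l + l)/(I - 2) = 5 + (2*l)/(-2 + I) = 5 + 2*l/(-2 + I))
E(f) = -5*f*(-8 + 5*f)/(-2 + f) (E(f) = (((-10 + 2*1 + 5*f)/(-2 + f))*f)*(-5) = (((-10 + 2 + 5*f)/(-2 + f))*f)*(-5) = (((-8 + 5*f)/(-2 + f))*f)*(-5) = (f*(-8 + 5*f)/(-2 + f))*(-5) = -5*f*(-8 + 5*f)/(-2 + f))
z(m) = 0 (z(m) = 5*0*(8 - 5*0)/(-2 + 0) = 5*0*(8 + 0)/(-2) = 5*0*(-½)*8 = 0)
((-21 + (-4 + z(2))) + 50)² = ((-21 + (-4 + 0)) + 50)² = ((-21 - 4) + 50)² = (-25 + 50)² = 25² = 625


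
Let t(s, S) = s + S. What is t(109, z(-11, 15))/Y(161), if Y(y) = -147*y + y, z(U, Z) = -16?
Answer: -93/23506 ≈ -0.0039564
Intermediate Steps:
t(s, S) = S + s
Y(y) = -146*y
t(109, z(-11, 15))/Y(161) = (-16 + 109)/((-146*161)) = 93/(-23506) = 93*(-1/23506) = -93/23506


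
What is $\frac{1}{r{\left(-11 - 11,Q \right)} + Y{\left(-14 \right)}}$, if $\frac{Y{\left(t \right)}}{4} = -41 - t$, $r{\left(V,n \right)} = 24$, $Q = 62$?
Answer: $- \frac{1}{84} \approx -0.011905$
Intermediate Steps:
$Y{\left(t \right)} = -164 - 4 t$ ($Y{\left(t \right)} = 4 \left(-41 - t\right) = -164 - 4 t$)
$\frac{1}{r{\left(-11 - 11,Q \right)} + Y{\left(-14 \right)}} = \frac{1}{24 - 108} = \frac{1}{-84} = - \frac{1}{84}$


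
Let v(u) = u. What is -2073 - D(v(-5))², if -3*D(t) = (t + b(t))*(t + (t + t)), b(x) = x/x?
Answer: -2473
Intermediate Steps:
b(x) = 1
D(t) = -t*(1 + t) (D(t) = -(t + 1)*(t + (t + t))/3 = -(1 + t)*(t + 2*t)/3 = -(1 + t)*3*t/3 = -t*(1 + t))
-2073 - D(v(-5))² = -2073 - (-1*(-5)*(1 - 5))² = -2073 - (-1*(-5)*(-4))² = -2073 - 1*(-20)² = -2073 - 1*400 = -2073 - 400 = -2473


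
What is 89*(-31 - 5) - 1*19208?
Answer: -22412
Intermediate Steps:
89*(-31 - 5) - 1*19208 = 89*(-36) - 19208 = -3204 - 19208 = -22412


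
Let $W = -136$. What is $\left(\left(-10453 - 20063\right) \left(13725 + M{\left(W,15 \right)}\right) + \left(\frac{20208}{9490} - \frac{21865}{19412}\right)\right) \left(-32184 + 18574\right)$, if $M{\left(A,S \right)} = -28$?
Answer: $\frac{52398358938707852977}{9210994} \approx 5.6887 \cdot 10^{12}$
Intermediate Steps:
$\left(\left(-10453 - 20063\right) \left(13725 + M{\left(W,15 \right)}\right) + \left(\frac{20208}{9490} - \frac{21865}{19412}\right)\right) \left(-32184 + 18574\right) = \left(\left(-10453 - 20063\right) \left(13725 - 28\right) + \left(\frac{20208}{9490} - \frac{21865}{19412}\right)\right) \left(-32184 + 18574\right) = \left(\left(-30516\right) 13697 + \left(20208 \cdot \frac{1}{9490} - \frac{21865}{19412}\right)\right) \left(-13610\right) = \left(-417977652 + \left(\frac{10104}{4745} - \frac{21865}{19412}\right)\right) \left(-13610\right) = \left(-417977652 + \frac{92389423}{92109940}\right) \left(-13610\right) = \left(- \frac{38499896354671457}{92109940}\right) \left(-13610\right) = \frac{52398358938707852977}{9210994}$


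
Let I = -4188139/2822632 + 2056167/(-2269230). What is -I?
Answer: 2551275572419/1067533535560 ≈ 2.3899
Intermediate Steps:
I = -2551275572419/1067533535560 (I = -4188139*1/2822632 + 2056167*(-1/2269230) = -4188139/2822632 - 685389/756410 = -2551275572419/1067533535560 ≈ -2.3899)
-I = -1*(-2551275572419/1067533535560) = 2551275572419/1067533535560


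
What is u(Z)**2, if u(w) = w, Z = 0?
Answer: 0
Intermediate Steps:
u(Z)**2 = 0**2 = 0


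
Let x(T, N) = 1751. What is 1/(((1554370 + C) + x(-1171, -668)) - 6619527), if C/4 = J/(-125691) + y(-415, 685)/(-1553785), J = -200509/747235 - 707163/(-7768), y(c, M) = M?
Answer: -56680220752750802190/286994970104480098873963801 ≈ -1.9750e-7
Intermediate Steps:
J = 526859390393/5804521480 (J = -200509*1/747235 - 707163*(-1/7768) = -200509/747235 + 707163/7768 = 526859390393/5804521480 ≈ 90.767)
C = -263677170560304661/56680220752750802190 (C = 4*((526859390393/5804521480)/(-125691) + 685/(-1553785)) = 4*((526859390393/5804521480)*(-1/125691) + 685*(-1/1553785)) = 4*(-526859390393/729576109342680 - 137/310757) = 4*(-263677170560304661/226720883011003208760) = -263677170560304661/56680220752750802190 ≈ -0.0046520)
1/(((1554370 + C) + x(-1171, -668)) - 6619527) = 1/(((1554370 - 263677170560304661/56680220752750802190) + 1751) - 6619527) = 1/((88102034467776093839765639/56680220752750802190 + 1751) - 6619527) = 1/(88201281534314160494400329/56680220752750802190 - 6619527) = 1/(-286994970104480098873963801/56680220752750802190) = -56680220752750802190/286994970104480098873963801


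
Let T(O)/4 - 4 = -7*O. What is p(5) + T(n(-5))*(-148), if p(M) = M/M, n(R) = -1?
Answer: -6511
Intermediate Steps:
p(M) = 1
T(O) = 16 - 28*O (T(O) = 16 + 4*(-7*O) = 16 - 28*O)
p(5) + T(n(-5))*(-148) = 1 + (16 - 28*(-1))*(-148) = 1 + (16 + 28)*(-148) = 1 + 44*(-148) = 1 - 6512 = -6511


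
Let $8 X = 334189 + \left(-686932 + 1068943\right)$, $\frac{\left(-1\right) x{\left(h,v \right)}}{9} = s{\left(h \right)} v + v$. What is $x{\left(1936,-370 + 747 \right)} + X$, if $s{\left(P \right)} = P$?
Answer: $-6482716$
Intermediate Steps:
$x{\left(h,v \right)} = - 9 v - 9 h v$ ($x{\left(h,v \right)} = - 9 \left(h v + v\right) = - 9 \left(v + h v\right) = - 9 v - 9 h v$)
$X = 89525$ ($X = \frac{334189 + \left(-686932 + 1068943\right)}{8} = \frac{334189 + 382011}{8} = \frac{1}{8} \cdot 716200 = 89525$)
$x{\left(1936,-370 + 747 \right)} + X = - 9 \left(-370 + 747\right) \left(1 + 1936\right) + 89525 = \left(-9\right) 377 \cdot 1937 + 89525 = -6572241 + 89525 = -6482716$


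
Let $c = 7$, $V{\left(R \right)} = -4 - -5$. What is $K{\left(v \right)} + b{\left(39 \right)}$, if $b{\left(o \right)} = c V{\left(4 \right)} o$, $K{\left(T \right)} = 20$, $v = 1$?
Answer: $293$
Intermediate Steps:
$V{\left(R \right)} = 1$ ($V{\left(R \right)} = -4 + 5 = 1$)
$b{\left(o \right)} = 7 o$ ($b{\left(o \right)} = 7 \cdot 1 o = 7 o$)
$K{\left(v \right)} + b{\left(39 \right)} = 20 + 7 \cdot 39 = 20 + 273 = 293$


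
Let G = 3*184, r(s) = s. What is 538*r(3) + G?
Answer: 2166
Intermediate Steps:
G = 552
538*r(3) + G = 538*3 + 552 = 1614 + 552 = 2166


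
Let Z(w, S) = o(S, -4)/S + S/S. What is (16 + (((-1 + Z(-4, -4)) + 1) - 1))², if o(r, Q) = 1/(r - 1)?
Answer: 103041/400 ≈ 257.60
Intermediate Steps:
o(r, Q) = 1/(-1 + r)
Z(w, S) = 1 + 1/(S*(-1 + S)) (Z(w, S) = 1/((-1 + S)*S) + S/S = 1/(S*(-1 + S)) + 1 = 1 + 1/(S*(-1 + S)))
(16 + (((-1 + Z(-4, -4)) + 1) - 1))² = (16 + (((-1 + (1 - 4*(-1 - 4))/((-4)*(-1 - 4))) + 1) - 1))² = (16 + (((-1 - ¼*(1 - 4*(-5))/(-5)) + 1) - 1))² = (16 + (((-1 - ¼*(-⅕)*(1 + 20)) + 1) - 1))² = (16 + (((-1 - ¼*(-⅕)*21) + 1) - 1))² = (16 + (((-1 + 21/20) + 1) - 1))² = (16 + ((1/20 + 1) - 1))² = (16 + (21/20 - 1))² = (16 + 1/20)² = (321/20)² = 103041/400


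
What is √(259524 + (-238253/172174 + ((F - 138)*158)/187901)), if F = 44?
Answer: 5*√10864966484208604594541610/32351666774 ≈ 509.43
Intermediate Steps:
√(259524 + (-238253/172174 + ((F - 138)*158)/187901)) = √(259524 + (-238253/172174 + ((44 - 138)*158)/187901)) = √(259524 + (-238253*1/172174 - 94*158*(1/187901))) = √(259524 + (-238253/172174 - 14852*1/187901)) = √(259524 + (-238253/172174 - 14852/187901)) = √(259524 - 47325105201/32351666774) = √(8395986642750375/32351666774) = 5*√10864966484208604594541610/32351666774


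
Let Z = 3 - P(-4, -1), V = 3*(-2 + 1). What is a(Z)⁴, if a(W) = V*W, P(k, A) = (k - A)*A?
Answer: 0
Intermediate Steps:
P(k, A) = A*(k - A)
V = -3 (V = 3*(-1) = -3)
Z = 0 (Z = 3 - (-1)*(-4 - 1*(-1)) = 3 - (-1)*(-4 + 1) = 3 - (-1)*(-3) = 3 - 1*3 = 3 - 3 = 0)
a(W) = -3*W
a(Z)⁴ = (-3*0)⁴ = 0⁴ = 0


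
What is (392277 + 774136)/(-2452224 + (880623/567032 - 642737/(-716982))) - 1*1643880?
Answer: -819437373837346945425696/498477465954772303 ≈ -1.6439e+6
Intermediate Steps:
(392277 + 774136)/(-2452224 + (880623/567032 - 642737/(-716982))) - 1*1643880 = 1166413/(-2452224 + (880623*(1/567032) - 642737*(-1/716982))) - 1643880 = 1166413/(-2452224 + (880623/567032 + 642737/716982)) - 1643880 = 1166413/(-2452224 + 497921643185/203275868712) - 1643880 = 1166413/(-498477465954772303/203275868712) - 1643880 = 1166413*(-203275868712/498477465954772303) - 1643880 = -237103615851970056/498477465954772303 - 1643880 = -819437373837346945425696/498477465954772303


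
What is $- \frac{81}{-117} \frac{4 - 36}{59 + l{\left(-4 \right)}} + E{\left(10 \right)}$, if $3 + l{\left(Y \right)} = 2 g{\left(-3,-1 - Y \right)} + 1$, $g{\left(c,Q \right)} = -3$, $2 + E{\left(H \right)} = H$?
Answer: $\frac{1672}{221} \approx 7.5656$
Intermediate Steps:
$E{\left(H \right)} = -2 + H$
$l{\left(Y \right)} = -8$ ($l{\left(Y \right)} = -3 + \left(2 \left(-3\right) + 1\right) = -3 + \left(-6 + 1\right) = -3 - 5 = -8$)
$- \frac{81}{-117} \frac{4 - 36}{59 + l{\left(-4 \right)}} + E{\left(10 \right)} = - \frac{81}{-117} \frac{4 - 36}{59 - 8} + \left(-2 + 10\right) = \left(-81\right) \left(- \frac{1}{117}\right) \left(- \frac{32}{51}\right) + 8 = \frac{9 \left(\left(-32\right) \frac{1}{51}\right)}{13} + 8 = \frac{9}{13} \left(- \frac{32}{51}\right) + 8 = - \frac{96}{221} + 8 = \frac{1672}{221}$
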